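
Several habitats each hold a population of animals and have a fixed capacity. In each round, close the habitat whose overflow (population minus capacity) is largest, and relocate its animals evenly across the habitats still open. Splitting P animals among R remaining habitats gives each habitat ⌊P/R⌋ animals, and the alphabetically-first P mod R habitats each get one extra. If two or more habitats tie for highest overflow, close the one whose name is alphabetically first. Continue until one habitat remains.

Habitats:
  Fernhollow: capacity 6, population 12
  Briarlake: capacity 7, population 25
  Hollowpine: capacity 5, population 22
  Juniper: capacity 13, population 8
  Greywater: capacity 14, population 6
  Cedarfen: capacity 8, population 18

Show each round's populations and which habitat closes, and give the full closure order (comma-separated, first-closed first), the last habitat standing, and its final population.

Round 1: Briarlake=25 Cedarfen=18 Fernhollow=12 Greywater=6 Hollowpine=22 Juniper=8 → close Briarlake (overflow 18)
  25÷5 = 5 each, +1 to first 0
Round 2: Cedarfen=23 Fernhollow=17 Greywater=11 Hollowpine=27 Juniper=13 → close Hollowpine (overflow 22)
  27÷4 = 6 each, +1 to first 3
Round 3: Cedarfen=30 Fernhollow=24 Greywater=18 Juniper=19 → close Cedarfen (overflow 22)
  30÷3 = 10 each, +1 to first 0
Round 4: Fernhollow=34 Greywater=28 Juniper=29 → close Fernhollow (overflow 28)
  34÷2 = 17 each, +1 to first 0
Round 5: Greywater=45 Juniper=46 → close Juniper (overflow 33)
  46÷1 = 46 each, +1 to first 0

Closure order: Briarlake, Hollowpine, Cedarfen, Fernhollow, Juniper
Last habitat: Greywater with 91 animals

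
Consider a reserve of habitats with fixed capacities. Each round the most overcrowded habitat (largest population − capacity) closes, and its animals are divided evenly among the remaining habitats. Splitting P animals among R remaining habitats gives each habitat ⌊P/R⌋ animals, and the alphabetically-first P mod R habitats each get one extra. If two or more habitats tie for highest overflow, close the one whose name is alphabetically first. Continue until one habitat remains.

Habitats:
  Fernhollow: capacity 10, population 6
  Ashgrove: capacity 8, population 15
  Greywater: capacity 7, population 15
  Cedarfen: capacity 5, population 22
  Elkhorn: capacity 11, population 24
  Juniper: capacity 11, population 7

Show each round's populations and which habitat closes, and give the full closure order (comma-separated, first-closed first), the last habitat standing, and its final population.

Round 1: Ashgrove=15 Cedarfen=22 Elkhorn=24 Fernhollow=6 Greywater=15 Juniper=7 → close Cedarfen (overflow 17)
  22÷5 = 4 each, +1 to first 2
Round 2: Ashgrove=20 Elkhorn=29 Fernhollow=10 Greywater=19 Juniper=11 → close Elkhorn (overflow 18)
  29÷4 = 7 each, +1 to first 1
Round 3: Ashgrove=28 Fernhollow=17 Greywater=26 Juniper=18 → close Ashgrove (overflow 20)
  28÷3 = 9 each, +1 to first 1
Round 4: Fernhollow=27 Greywater=35 Juniper=27 → close Greywater (overflow 28)
  35÷2 = 17 each, +1 to first 1
Round 5: Fernhollow=45 Juniper=44 → close Fernhollow (overflow 35)
  45÷1 = 45 each, +1 to first 0

Closure order: Cedarfen, Elkhorn, Ashgrove, Greywater, Fernhollow
Last habitat: Juniper with 89 animals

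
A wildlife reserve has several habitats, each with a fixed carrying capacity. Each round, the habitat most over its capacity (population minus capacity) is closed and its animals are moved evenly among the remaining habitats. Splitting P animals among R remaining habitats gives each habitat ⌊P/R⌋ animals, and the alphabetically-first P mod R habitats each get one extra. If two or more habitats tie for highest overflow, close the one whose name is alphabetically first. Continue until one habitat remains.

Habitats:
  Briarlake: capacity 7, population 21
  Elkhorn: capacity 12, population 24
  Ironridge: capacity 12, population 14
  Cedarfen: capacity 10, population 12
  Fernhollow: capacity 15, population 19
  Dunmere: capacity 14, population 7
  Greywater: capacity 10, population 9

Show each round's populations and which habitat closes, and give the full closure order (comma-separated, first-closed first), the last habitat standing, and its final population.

Round 1: Briarlake=21 Cedarfen=12 Dunmere=7 Elkhorn=24 Fernhollow=19 Greywater=9 Ironridge=14 → close Briarlake (overflow 14)
  21÷6 = 3 each, +1 to first 3
Round 2: Cedarfen=16 Dunmere=11 Elkhorn=28 Fernhollow=22 Greywater=12 Ironridge=17 → close Elkhorn (overflow 16)
  28÷5 = 5 each, +1 to first 3
Round 3: Cedarfen=22 Dunmere=17 Fernhollow=28 Greywater=17 Ironridge=22 → close Fernhollow (overflow 13)
  28÷4 = 7 each, +1 to first 0
Round 4: Cedarfen=29 Dunmere=24 Greywater=24 Ironridge=29 → close Cedarfen (overflow 19)
  29÷3 = 9 each, +1 to first 2
Round 5: Dunmere=34 Greywater=34 Ironridge=38 → close Ironridge (overflow 26)
  38÷2 = 19 each, +1 to first 0
Round 6: Dunmere=53 Greywater=53 → close Greywater (overflow 43)
  53÷1 = 53 each, +1 to first 0

Closure order: Briarlake, Elkhorn, Fernhollow, Cedarfen, Ironridge, Greywater
Last habitat: Dunmere with 106 animals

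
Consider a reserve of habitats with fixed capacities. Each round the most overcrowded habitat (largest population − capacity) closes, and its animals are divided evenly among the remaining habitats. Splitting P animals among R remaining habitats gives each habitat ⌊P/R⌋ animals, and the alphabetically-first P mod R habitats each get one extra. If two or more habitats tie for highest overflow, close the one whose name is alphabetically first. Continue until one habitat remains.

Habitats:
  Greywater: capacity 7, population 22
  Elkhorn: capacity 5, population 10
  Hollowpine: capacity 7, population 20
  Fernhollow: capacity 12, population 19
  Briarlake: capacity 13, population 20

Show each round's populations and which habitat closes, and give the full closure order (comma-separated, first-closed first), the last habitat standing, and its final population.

Round 1: Briarlake=20 Elkhorn=10 Fernhollow=19 Greywater=22 Hollowpine=20 → close Greywater (overflow 15)
  22÷4 = 5 each, +1 to first 2
Round 2: Briarlake=26 Elkhorn=16 Fernhollow=24 Hollowpine=25 → close Hollowpine (overflow 18)
  25÷3 = 8 each, +1 to first 1
Round 3: Briarlake=35 Elkhorn=24 Fernhollow=32 → close Briarlake (overflow 22)
  35÷2 = 17 each, +1 to first 1
Round 4: Elkhorn=42 Fernhollow=49 → close Elkhorn (overflow 37)
  42÷1 = 42 each, +1 to first 0

Closure order: Greywater, Hollowpine, Briarlake, Elkhorn
Last habitat: Fernhollow with 91 animals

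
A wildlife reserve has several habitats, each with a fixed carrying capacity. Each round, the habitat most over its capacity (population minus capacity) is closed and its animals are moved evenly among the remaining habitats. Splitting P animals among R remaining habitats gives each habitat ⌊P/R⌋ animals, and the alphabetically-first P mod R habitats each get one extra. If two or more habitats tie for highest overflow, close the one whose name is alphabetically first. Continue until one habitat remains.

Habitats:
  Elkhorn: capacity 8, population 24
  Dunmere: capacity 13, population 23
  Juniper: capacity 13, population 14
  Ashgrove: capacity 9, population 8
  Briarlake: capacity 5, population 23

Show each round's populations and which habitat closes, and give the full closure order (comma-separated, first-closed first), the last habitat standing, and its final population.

Closure order: Briarlake, Elkhorn, Dunmere, Ashgrove
Last habitat: Juniper with 92 animals

Round 1: Ashgrove=8 Briarlake=23 Dunmere=23 Elkhorn=24 Juniper=14 → close Briarlake (overflow 18)
  23÷4 = 5 each, +1 to first 3
Round 2: Ashgrove=14 Dunmere=29 Elkhorn=30 Juniper=19 → close Elkhorn (overflow 22)
  30÷3 = 10 each, +1 to first 0
Round 3: Ashgrove=24 Dunmere=39 Juniper=29 → close Dunmere (overflow 26)
  39÷2 = 19 each, +1 to first 1
Round 4: Ashgrove=44 Juniper=48 → close Ashgrove (overflow 35)
  44÷1 = 44 each, +1 to first 0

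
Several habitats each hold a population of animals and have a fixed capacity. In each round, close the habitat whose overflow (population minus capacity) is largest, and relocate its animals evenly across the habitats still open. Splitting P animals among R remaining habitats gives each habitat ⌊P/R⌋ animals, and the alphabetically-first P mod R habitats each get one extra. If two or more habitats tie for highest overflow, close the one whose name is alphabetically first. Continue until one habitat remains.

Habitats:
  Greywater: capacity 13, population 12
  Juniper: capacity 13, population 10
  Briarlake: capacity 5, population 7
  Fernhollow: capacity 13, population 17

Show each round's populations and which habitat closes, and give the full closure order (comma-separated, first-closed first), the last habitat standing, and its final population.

Round 1: Briarlake=7 Fernhollow=17 Greywater=12 Juniper=10 → close Fernhollow (overflow 4)
  17÷3 = 5 each, +1 to first 2
Round 2: Briarlake=13 Greywater=18 Juniper=15 → close Briarlake (overflow 8)
  13÷2 = 6 each, +1 to first 1
Round 3: Greywater=25 Juniper=21 → close Greywater (overflow 12)
  25÷1 = 25 each, +1 to first 0

Closure order: Fernhollow, Briarlake, Greywater
Last habitat: Juniper with 46 animals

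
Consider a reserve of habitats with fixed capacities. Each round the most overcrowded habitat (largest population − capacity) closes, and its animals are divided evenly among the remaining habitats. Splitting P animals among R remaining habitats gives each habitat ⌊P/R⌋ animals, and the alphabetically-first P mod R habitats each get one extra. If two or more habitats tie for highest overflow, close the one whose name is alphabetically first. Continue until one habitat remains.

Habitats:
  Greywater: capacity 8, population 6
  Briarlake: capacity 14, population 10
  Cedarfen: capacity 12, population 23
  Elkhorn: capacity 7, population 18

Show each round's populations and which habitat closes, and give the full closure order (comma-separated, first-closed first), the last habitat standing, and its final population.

Closure order: Cedarfen, Elkhorn, Greywater
Last habitat: Briarlake with 57 animals

Round 1: Briarlake=10 Cedarfen=23 Elkhorn=18 Greywater=6 → close Cedarfen (overflow 11)
  23÷3 = 7 each, +1 to first 2
Round 2: Briarlake=18 Elkhorn=26 Greywater=13 → close Elkhorn (overflow 19)
  26÷2 = 13 each, +1 to first 0
Round 3: Briarlake=31 Greywater=26 → close Greywater (overflow 18)
  26÷1 = 26 each, +1 to first 0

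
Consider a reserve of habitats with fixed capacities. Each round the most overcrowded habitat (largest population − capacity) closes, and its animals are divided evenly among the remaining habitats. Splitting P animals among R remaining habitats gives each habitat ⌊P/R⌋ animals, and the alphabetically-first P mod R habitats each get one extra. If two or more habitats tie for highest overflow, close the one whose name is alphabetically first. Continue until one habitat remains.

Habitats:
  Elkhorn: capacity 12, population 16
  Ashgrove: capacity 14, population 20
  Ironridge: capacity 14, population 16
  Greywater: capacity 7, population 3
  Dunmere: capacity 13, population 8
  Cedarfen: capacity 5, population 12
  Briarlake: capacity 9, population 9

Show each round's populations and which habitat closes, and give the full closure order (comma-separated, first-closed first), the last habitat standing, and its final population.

Round 1: Ashgrove=20 Briarlake=9 Cedarfen=12 Dunmere=8 Elkhorn=16 Greywater=3 Ironridge=16 → close Cedarfen (overflow 7)
  12÷6 = 2 each, +1 to first 0
Round 2: Ashgrove=22 Briarlake=11 Dunmere=10 Elkhorn=18 Greywater=5 Ironridge=18 → close Ashgrove (overflow 8)
  22÷5 = 4 each, +1 to first 2
Round 3: Briarlake=16 Dunmere=15 Elkhorn=22 Greywater=9 Ironridge=22 → close Elkhorn (overflow 10)
  22÷4 = 5 each, +1 to first 2
Round 4: Briarlake=22 Dunmere=21 Greywater=14 Ironridge=27 → close Briarlake (overflow 13)
  22÷3 = 7 each, +1 to first 1
Round 5: Dunmere=29 Greywater=21 Ironridge=34 → close Ironridge (overflow 20)
  34÷2 = 17 each, +1 to first 0
Round 6: Dunmere=46 Greywater=38 → close Dunmere (overflow 33)
  46÷1 = 46 each, +1 to first 0

Closure order: Cedarfen, Ashgrove, Elkhorn, Briarlake, Ironridge, Dunmere
Last habitat: Greywater with 84 animals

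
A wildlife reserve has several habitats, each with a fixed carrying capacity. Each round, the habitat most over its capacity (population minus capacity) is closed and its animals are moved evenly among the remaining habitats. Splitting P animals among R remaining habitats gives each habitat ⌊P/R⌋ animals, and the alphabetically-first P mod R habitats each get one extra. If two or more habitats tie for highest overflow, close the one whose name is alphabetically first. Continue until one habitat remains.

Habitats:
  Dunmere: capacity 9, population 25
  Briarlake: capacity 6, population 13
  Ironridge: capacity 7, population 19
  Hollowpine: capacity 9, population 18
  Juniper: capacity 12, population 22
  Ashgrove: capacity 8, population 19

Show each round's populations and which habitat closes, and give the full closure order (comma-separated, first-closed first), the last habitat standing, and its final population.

Round 1: Ashgrove=19 Briarlake=13 Dunmere=25 Hollowpine=18 Ironridge=19 Juniper=22 → close Dunmere (overflow 16)
  25÷5 = 5 each, +1 to first 0
Round 2: Ashgrove=24 Briarlake=18 Hollowpine=23 Ironridge=24 Juniper=27 → close Ironridge (overflow 17)
  24÷4 = 6 each, +1 to first 0
Round 3: Ashgrove=30 Briarlake=24 Hollowpine=29 Juniper=33 → close Ashgrove (overflow 22)
  30÷3 = 10 each, +1 to first 0
Round 4: Briarlake=34 Hollowpine=39 Juniper=43 → close Juniper (overflow 31)
  43÷2 = 21 each, +1 to first 1
Round 5: Briarlake=56 Hollowpine=60 → close Hollowpine (overflow 51)
  60÷1 = 60 each, +1 to first 0

Closure order: Dunmere, Ironridge, Ashgrove, Juniper, Hollowpine
Last habitat: Briarlake with 116 animals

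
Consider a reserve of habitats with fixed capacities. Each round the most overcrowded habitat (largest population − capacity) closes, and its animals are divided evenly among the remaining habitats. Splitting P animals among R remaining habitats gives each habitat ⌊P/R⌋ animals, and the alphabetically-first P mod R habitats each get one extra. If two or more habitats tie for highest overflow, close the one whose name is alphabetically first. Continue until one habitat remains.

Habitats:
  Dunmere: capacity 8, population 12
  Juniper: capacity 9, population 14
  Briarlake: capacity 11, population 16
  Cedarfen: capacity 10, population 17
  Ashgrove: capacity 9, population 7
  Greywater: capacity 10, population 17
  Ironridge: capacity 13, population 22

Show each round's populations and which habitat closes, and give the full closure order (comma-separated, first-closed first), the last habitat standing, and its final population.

Closure order: Ironridge, Cedarfen, Greywater, Briarlake, Dunmere, Juniper
Last habitat: Ashgrove with 105 animals

Round 1: Ashgrove=7 Briarlake=16 Cedarfen=17 Dunmere=12 Greywater=17 Ironridge=22 Juniper=14 → close Ironridge (overflow 9)
  22÷6 = 3 each, +1 to first 4
Round 2: Ashgrove=11 Briarlake=20 Cedarfen=21 Dunmere=16 Greywater=20 Juniper=17 → close Cedarfen (overflow 11)
  21÷5 = 4 each, +1 to first 1
Round 3: Ashgrove=16 Briarlake=24 Dunmere=20 Greywater=24 Juniper=21 → close Greywater (overflow 14)
  24÷4 = 6 each, +1 to first 0
Round 4: Ashgrove=22 Briarlake=30 Dunmere=26 Juniper=27 → close Briarlake (overflow 19)
  30÷3 = 10 each, +1 to first 0
Round 5: Ashgrove=32 Dunmere=36 Juniper=37 → close Dunmere (overflow 28)
  36÷2 = 18 each, +1 to first 0
Round 6: Ashgrove=50 Juniper=55 → close Juniper (overflow 46)
  55÷1 = 55 each, +1 to first 0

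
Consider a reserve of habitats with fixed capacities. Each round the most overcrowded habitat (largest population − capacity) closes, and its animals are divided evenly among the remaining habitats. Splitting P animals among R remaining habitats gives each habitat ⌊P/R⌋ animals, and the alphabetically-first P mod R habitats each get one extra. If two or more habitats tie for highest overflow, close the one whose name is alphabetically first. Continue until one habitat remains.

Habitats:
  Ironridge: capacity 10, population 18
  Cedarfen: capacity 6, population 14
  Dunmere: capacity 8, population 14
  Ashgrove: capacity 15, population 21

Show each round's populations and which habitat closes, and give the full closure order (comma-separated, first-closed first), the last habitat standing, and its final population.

Closure order: Cedarfen, Ironridge, Ashgrove
Last habitat: Dunmere with 67 animals

Round 1: Ashgrove=21 Cedarfen=14 Dunmere=14 Ironridge=18 → close Cedarfen (overflow 8)
  14÷3 = 4 each, +1 to first 2
Round 2: Ashgrove=26 Dunmere=19 Ironridge=22 → close Ironridge (overflow 12)
  22÷2 = 11 each, +1 to first 0
Round 3: Ashgrove=37 Dunmere=30 → close Ashgrove (overflow 22)
  37÷1 = 37 each, +1 to first 0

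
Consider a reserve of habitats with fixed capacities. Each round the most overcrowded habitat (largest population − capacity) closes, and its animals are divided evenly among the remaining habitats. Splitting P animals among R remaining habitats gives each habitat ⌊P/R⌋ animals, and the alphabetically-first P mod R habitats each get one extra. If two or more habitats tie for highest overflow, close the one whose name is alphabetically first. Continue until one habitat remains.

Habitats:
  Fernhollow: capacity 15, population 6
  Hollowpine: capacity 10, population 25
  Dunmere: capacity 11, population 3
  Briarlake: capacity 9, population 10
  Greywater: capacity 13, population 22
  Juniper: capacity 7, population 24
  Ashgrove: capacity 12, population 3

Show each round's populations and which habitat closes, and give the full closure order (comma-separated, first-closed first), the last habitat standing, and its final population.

Round 1: Ashgrove=3 Briarlake=10 Dunmere=3 Fernhollow=6 Greywater=22 Hollowpine=25 Juniper=24 → close Juniper (overflow 17)
  24÷6 = 4 each, +1 to first 0
Round 2: Ashgrove=7 Briarlake=14 Dunmere=7 Fernhollow=10 Greywater=26 Hollowpine=29 → close Hollowpine (overflow 19)
  29÷5 = 5 each, +1 to first 4
Round 3: Ashgrove=13 Briarlake=20 Dunmere=13 Fernhollow=16 Greywater=31 → close Greywater (overflow 18)
  31÷4 = 7 each, +1 to first 3
Round 4: Ashgrove=21 Briarlake=28 Dunmere=21 Fernhollow=23 → close Briarlake (overflow 19)
  28÷3 = 9 each, +1 to first 1
Round 5: Ashgrove=31 Dunmere=30 Fernhollow=32 → close Ashgrove (overflow 19)
  31÷2 = 15 each, +1 to first 1
Round 6: Dunmere=46 Fernhollow=47 → close Dunmere (overflow 35)
  46÷1 = 46 each, +1 to first 0

Closure order: Juniper, Hollowpine, Greywater, Briarlake, Ashgrove, Dunmere
Last habitat: Fernhollow with 93 animals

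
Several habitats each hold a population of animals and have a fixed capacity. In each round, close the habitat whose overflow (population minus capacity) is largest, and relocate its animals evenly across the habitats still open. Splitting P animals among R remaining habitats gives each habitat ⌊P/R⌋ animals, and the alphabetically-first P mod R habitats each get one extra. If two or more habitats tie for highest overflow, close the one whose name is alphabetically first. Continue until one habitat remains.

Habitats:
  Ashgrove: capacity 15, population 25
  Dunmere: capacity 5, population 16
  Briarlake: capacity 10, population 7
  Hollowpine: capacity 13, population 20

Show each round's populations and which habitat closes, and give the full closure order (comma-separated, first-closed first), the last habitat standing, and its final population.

Closure order: Dunmere, Ashgrove, Hollowpine
Last habitat: Briarlake with 68 animals

Round 1: Ashgrove=25 Briarlake=7 Dunmere=16 Hollowpine=20 → close Dunmere (overflow 11)
  16÷3 = 5 each, +1 to first 1
Round 2: Ashgrove=31 Briarlake=12 Hollowpine=25 → close Ashgrove (overflow 16)
  31÷2 = 15 each, +1 to first 1
Round 3: Briarlake=28 Hollowpine=40 → close Hollowpine (overflow 27)
  40÷1 = 40 each, +1 to first 0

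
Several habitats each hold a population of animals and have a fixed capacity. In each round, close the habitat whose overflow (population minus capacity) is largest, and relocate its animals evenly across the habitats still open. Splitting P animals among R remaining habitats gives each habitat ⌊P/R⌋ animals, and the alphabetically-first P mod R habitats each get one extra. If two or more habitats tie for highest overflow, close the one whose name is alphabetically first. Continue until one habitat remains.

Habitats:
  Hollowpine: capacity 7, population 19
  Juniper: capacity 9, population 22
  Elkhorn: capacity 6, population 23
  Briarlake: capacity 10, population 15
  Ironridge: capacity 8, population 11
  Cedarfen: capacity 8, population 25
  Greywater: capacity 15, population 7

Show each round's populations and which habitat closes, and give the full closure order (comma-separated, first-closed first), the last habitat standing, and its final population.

Closure order: Cedarfen, Elkhorn, Juniper, Hollowpine, Briarlake, Ironridge
Last habitat: Greywater with 122 animals

Round 1: Briarlake=15 Cedarfen=25 Elkhorn=23 Greywater=7 Hollowpine=19 Ironridge=11 Juniper=22 → close Cedarfen (overflow 17)
  25÷6 = 4 each, +1 to first 1
Round 2: Briarlake=20 Elkhorn=27 Greywater=11 Hollowpine=23 Ironridge=15 Juniper=26 → close Elkhorn (overflow 21)
  27÷5 = 5 each, +1 to first 2
Round 3: Briarlake=26 Greywater=17 Hollowpine=28 Ironridge=20 Juniper=31 → close Juniper (overflow 22)
  31÷4 = 7 each, +1 to first 3
Round 4: Briarlake=34 Greywater=25 Hollowpine=36 Ironridge=27 → close Hollowpine (overflow 29)
  36÷3 = 12 each, +1 to first 0
Round 5: Briarlake=46 Greywater=37 Ironridge=39 → close Briarlake (overflow 36)
  46÷2 = 23 each, +1 to first 0
Round 6: Greywater=60 Ironridge=62 → close Ironridge (overflow 54)
  62÷1 = 62 each, +1 to first 0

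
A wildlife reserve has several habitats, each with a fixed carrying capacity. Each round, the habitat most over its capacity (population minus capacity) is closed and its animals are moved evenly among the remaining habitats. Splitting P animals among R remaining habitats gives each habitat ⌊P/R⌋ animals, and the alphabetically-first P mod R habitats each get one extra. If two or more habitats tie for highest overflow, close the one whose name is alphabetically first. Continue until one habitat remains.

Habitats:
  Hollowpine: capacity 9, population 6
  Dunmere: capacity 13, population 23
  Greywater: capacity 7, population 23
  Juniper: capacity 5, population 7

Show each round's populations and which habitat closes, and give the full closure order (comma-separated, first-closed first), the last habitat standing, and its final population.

Closure order: Greywater, Dunmere, Juniper
Last habitat: Hollowpine with 59 animals

Round 1: Dunmere=23 Greywater=23 Hollowpine=6 Juniper=7 → close Greywater (overflow 16)
  23÷3 = 7 each, +1 to first 2
Round 2: Dunmere=31 Hollowpine=14 Juniper=14 → close Dunmere (overflow 18)
  31÷2 = 15 each, +1 to first 1
Round 3: Hollowpine=30 Juniper=29 → close Juniper (overflow 24)
  29÷1 = 29 each, +1 to first 0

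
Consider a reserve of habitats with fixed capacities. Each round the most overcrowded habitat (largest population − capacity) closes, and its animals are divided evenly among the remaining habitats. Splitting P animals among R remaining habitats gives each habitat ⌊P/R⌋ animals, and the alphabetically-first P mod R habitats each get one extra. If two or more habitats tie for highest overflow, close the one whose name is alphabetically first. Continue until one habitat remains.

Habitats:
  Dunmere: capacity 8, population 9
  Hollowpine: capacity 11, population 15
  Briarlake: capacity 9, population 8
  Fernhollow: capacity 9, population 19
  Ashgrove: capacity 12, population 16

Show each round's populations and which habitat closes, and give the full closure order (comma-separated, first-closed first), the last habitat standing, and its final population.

Closure order: Fernhollow, Ashgrove, Hollowpine, Dunmere
Last habitat: Briarlake with 67 animals

Round 1: Ashgrove=16 Briarlake=8 Dunmere=9 Fernhollow=19 Hollowpine=15 → close Fernhollow (overflow 10)
  19÷4 = 4 each, +1 to first 3
Round 2: Ashgrove=21 Briarlake=13 Dunmere=14 Hollowpine=19 → close Ashgrove (overflow 9)
  21÷3 = 7 each, +1 to first 0
Round 3: Briarlake=20 Dunmere=21 Hollowpine=26 → close Hollowpine (overflow 15)
  26÷2 = 13 each, +1 to first 0
Round 4: Briarlake=33 Dunmere=34 → close Dunmere (overflow 26)
  34÷1 = 34 each, +1 to first 0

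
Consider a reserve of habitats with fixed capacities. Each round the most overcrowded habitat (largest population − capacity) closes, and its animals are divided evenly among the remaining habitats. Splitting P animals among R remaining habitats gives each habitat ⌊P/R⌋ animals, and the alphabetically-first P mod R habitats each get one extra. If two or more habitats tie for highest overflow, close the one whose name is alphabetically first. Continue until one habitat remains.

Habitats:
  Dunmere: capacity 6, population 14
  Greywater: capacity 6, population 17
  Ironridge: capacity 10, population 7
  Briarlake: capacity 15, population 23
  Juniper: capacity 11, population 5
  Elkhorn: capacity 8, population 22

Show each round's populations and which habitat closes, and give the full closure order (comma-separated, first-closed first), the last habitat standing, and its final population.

Closure order: Elkhorn, Greywater, Briarlake, Dunmere, Ironridge
Last habitat: Juniper with 88 animals

Round 1: Briarlake=23 Dunmere=14 Elkhorn=22 Greywater=17 Ironridge=7 Juniper=5 → close Elkhorn (overflow 14)
  22÷5 = 4 each, +1 to first 2
Round 2: Briarlake=28 Dunmere=19 Greywater=21 Ironridge=11 Juniper=9 → close Greywater (overflow 15)
  21÷4 = 5 each, +1 to first 1
Round 3: Briarlake=34 Dunmere=24 Ironridge=16 Juniper=14 → close Briarlake (overflow 19)
  34÷3 = 11 each, +1 to first 1
Round 4: Dunmere=36 Ironridge=27 Juniper=25 → close Dunmere (overflow 30)
  36÷2 = 18 each, +1 to first 0
Round 5: Ironridge=45 Juniper=43 → close Ironridge (overflow 35)
  45÷1 = 45 each, +1 to first 0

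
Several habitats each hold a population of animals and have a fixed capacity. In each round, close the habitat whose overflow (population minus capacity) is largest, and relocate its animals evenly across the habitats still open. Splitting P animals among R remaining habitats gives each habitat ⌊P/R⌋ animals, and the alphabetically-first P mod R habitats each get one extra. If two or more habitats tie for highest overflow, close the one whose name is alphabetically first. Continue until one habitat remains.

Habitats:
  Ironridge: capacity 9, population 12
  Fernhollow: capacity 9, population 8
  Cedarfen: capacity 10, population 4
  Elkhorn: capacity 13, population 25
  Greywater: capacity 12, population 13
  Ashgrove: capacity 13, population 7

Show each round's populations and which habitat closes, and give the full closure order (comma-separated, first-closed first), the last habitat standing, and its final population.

Closure order: Elkhorn, Ironridge, Greywater, Fernhollow, Ashgrove
Last habitat: Cedarfen with 69 animals

Round 1: Ashgrove=7 Cedarfen=4 Elkhorn=25 Fernhollow=8 Greywater=13 Ironridge=12 → close Elkhorn (overflow 12)
  25÷5 = 5 each, +1 to first 0
Round 2: Ashgrove=12 Cedarfen=9 Fernhollow=13 Greywater=18 Ironridge=17 → close Ironridge (overflow 8)
  17÷4 = 4 each, +1 to first 1
Round 3: Ashgrove=17 Cedarfen=13 Fernhollow=17 Greywater=22 → close Greywater (overflow 10)
  22÷3 = 7 each, +1 to first 1
Round 4: Ashgrove=25 Cedarfen=20 Fernhollow=24 → close Fernhollow (overflow 15)
  24÷2 = 12 each, +1 to first 0
Round 5: Ashgrove=37 Cedarfen=32 → close Ashgrove (overflow 24)
  37÷1 = 37 each, +1 to first 0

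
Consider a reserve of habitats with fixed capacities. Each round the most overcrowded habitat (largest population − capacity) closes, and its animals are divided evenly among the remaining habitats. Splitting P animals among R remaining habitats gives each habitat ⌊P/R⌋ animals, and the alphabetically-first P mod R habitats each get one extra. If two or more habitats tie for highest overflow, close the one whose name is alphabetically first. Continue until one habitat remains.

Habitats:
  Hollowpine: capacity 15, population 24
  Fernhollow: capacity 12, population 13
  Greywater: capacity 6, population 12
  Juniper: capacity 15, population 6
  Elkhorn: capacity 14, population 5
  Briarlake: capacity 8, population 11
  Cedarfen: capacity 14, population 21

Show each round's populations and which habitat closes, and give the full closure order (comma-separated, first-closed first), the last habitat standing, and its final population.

Round 1: Briarlake=11 Cedarfen=21 Elkhorn=5 Fernhollow=13 Greywater=12 Hollowpine=24 Juniper=6 → close Hollowpine (overflow 9)
  24÷6 = 4 each, +1 to first 0
Round 2: Briarlake=15 Cedarfen=25 Elkhorn=9 Fernhollow=17 Greywater=16 Juniper=10 → close Cedarfen (overflow 11)
  25÷5 = 5 each, +1 to first 0
Round 3: Briarlake=20 Elkhorn=14 Fernhollow=22 Greywater=21 Juniper=15 → close Greywater (overflow 15)
  21÷4 = 5 each, +1 to first 1
Round 4: Briarlake=26 Elkhorn=19 Fernhollow=27 Juniper=20 → close Briarlake (overflow 18)
  26÷3 = 8 each, +1 to first 2
Round 5: Elkhorn=28 Fernhollow=36 Juniper=28 → close Fernhollow (overflow 24)
  36÷2 = 18 each, +1 to first 0
Round 6: Elkhorn=46 Juniper=46 → close Elkhorn (overflow 32)
  46÷1 = 46 each, +1 to first 0

Closure order: Hollowpine, Cedarfen, Greywater, Briarlake, Fernhollow, Elkhorn
Last habitat: Juniper with 92 animals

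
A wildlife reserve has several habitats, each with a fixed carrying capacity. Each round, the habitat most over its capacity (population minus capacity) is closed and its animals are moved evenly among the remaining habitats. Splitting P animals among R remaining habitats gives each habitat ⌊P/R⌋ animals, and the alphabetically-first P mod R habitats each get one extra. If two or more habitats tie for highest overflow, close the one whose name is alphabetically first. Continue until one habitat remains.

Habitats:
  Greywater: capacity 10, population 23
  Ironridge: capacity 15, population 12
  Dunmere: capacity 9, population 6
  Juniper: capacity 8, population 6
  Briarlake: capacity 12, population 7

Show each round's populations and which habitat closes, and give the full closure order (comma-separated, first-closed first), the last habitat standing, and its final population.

Closure order: Greywater, Dunmere, Ironridge, Juniper
Last habitat: Briarlake with 54 animals

Round 1: Briarlake=7 Dunmere=6 Greywater=23 Ironridge=12 Juniper=6 → close Greywater (overflow 13)
  23÷4 = 5 each, +1 to first 3
Round 2: Briarlake=13 Dunmere=12 Ironridge=18 Juniper=11 → close Dunmere (overflow 3)
  12÷3 = 4 each, +1 to first 0
Round 3: Briarlake=17 Ironridge=22 Juniper=15 → close Ironridge (overflow 7)
  22÷2 = 11 each, +1 to first 0
Round 4: Briarlake=28 Juniper=26 → close Juniper (overflow 18)
  26÷1 = 26 each, +1 to first 0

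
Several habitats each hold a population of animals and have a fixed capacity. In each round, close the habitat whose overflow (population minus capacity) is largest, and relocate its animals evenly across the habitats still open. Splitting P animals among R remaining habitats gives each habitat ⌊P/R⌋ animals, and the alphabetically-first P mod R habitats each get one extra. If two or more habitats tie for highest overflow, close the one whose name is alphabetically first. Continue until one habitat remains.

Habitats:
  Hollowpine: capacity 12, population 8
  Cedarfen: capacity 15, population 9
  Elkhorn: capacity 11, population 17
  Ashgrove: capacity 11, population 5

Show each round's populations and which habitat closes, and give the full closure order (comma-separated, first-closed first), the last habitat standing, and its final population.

Round 1: Ashgrove=5 Cedarfen=9 Elkhorn=17 Hollowpine=8 → close Elkhorn (overflow 6)
  17÷3 = 5 each, +1 to first 2
Round 2: Ashgrove=11 Cedarfen=15 Hollowpine=13 → close Hollowpine (overflow 1)
  13÷2 = 6 each, +1 to first 1
Round 3: Ashgrove=18 Cedarfen=21 → close Ashgrove (overflow 7)
  18÷1 = 18 each, +1 to first 0

Closure order: Elkhorn, Hollowpine, Ashgrove
Last habitat: Cedarfen with 39 animals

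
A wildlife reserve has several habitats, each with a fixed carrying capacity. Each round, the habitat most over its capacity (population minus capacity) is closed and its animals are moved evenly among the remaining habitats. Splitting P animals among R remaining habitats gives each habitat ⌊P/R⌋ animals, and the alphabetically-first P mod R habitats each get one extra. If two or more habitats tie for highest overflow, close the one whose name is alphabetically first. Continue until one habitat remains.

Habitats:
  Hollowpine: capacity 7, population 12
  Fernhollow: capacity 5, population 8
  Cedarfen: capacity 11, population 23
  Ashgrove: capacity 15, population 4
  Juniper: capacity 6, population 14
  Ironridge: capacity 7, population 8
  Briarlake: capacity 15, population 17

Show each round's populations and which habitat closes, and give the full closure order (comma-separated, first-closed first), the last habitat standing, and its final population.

Closure order: Cedarfen, Juniper, Hollowpine, Briarlake, Fernhollow, Ironridge
Last habitat: Ashgrove with 86 animals

Round 1: Ashgrove=4 Briarlake=17 Cedarfen=23 Fernhollow=8 Hollowpine=12 Ironridge=8 Juniper=14 → close Cedarfen (overflow 12)
  23÷6 = 3 each, +1 to first 5
Round 2: Ashgrove=8 Briarlake=21 Fernhollow=12 Hollowpine=16 Ironridge=12 Juniper=17 → close Juniper (overflow 11)
  17÷5 = 3 each, +1 to first 2
Round 3: Ashgrove=12 Briarlake=25 Fernhollow=15 Hollowpine=19 Ironridge=15 → close Hollowpine (overflow 12)
  19÷4 = 4 each, +1 to first 3
Round 4: Ashgrove=17 Briarlake=30 Fernhollow=20 Ironridge=19 → close Briarlake (overflow 15)
  30÷3 = 10 each, +1 to first 0
Round 5: Ashgrove=27 Fernhollow=30 Ironridge=29 → close Fernhollow (overflow 25)
  30÷2 = 15 each, +1 to first 0
Round 6: Ashgrove=42 Ironridge=44 → close Ironridge (overflow 37)
  44÷1 = 44 each, +1 to first 0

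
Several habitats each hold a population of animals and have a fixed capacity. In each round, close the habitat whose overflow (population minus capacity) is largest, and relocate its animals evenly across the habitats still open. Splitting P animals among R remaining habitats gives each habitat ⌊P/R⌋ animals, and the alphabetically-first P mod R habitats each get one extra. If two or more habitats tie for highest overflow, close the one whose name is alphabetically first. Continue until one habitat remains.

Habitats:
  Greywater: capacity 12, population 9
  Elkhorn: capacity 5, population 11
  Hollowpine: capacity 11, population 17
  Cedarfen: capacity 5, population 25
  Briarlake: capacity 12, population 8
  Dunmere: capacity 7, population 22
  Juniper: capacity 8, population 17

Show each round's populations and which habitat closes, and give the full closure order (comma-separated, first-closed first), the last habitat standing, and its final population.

Closure order: Cedarfen, Dunmere, Juniper, Elkhorn, Hollowpine, Briarlake
Last habitat: Greywater with 109 animals

Round 1: Briarlake=8 Cedarfen=25 Dunmere=22 Elkhorn=11 Greywater=9 Hollowpine=17 Juniper=17 → close Cedarfen (overflow 20)
  25÷6 = 4 each, +1 to first 1
Round 2: Briarlake=13 Dunmere=26 Elkhorn=15 Greywater=13 Hollowpine=21 Juniper=21 → close Dunmere (overflow 19)
  26÷5 = 5 each, +1 to first 1
Round 3: Briarlake=19 Elkhorn=20 Greywater=18 Hollowpine=26 Juniper=26 → close Juniper (overflow 18)
  26÷4 = 6 each, +1 to first 2
Round 4: Briarlake=26 Elkhorn=27 Greywater=24 Hollowpine=32 → close Elkhorn (overflow 22)
  27÷3 = 9 each, +1 to first 0
Round 5: Briarlake=35 Greywater=33 Hollowpine=41 → close Hollowpine (overflow 30)
  41÷2 = 20 each, +1 to first 1
Round 6: Briarlake=56 Greywater=53 → close Briarlake (overflow 44)
  56÷1 = 56 each, +1 to first 0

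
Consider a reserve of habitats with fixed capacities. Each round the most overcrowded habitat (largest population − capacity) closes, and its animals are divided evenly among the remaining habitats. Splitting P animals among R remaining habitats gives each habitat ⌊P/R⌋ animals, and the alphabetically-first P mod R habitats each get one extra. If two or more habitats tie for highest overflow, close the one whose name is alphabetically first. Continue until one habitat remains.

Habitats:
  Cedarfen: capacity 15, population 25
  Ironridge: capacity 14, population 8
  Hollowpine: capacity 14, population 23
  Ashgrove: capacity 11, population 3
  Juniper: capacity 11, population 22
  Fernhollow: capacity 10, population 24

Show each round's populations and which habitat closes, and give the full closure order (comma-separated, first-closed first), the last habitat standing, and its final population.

Round 1: Ashgrove=3 Cedarfen=25 Fernhollow=24 Hollowpine=23 Ironridge=8 Juniper=22 → close Fernhollow (overflow 14)
  24÷5 = 4 each, +1 to first 4
Round 2: Ashgrove=8 Cedarfen=30 Hollowpine=28 Ironridge=13 Juniper=26 → close Cedarfen (overflow 15)
  30÷4 = 7 each, +1 to first 2
Round 3: Ashgrove=16 Hollowpine=36 Ironridge=20 Juniper=33 → close Hollowpine (overflow 22)
  36÷3 = 12 each, +1 to first 0
Round 4: Ashgrove=28 Ironridge=32 Juniper=45 → close Juniper (overflow 34)
  45÷2 = 22 each, +1 to first 1
Round 5: Ashgrove=51 Ironridge=54 → close Ashgrove (overflow 40)
  51÷1 = 51 each, +1 to first 0

Closure order: Fernhollow, Cedarfen, Hollowpine, Juniper, Ashgrove
Last habitat: Ironridge with 105 animals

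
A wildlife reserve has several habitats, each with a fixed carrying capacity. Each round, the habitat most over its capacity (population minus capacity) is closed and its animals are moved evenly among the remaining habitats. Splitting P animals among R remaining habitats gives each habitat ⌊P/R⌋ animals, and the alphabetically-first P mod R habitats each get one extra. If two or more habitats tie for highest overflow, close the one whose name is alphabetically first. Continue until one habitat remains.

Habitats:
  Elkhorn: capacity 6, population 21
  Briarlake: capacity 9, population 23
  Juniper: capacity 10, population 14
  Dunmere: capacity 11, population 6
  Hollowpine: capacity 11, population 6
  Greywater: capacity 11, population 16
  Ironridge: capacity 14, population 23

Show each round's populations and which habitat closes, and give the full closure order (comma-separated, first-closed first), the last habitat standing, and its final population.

Round 1: Briarlake=23 Dunmere=6 Elkhorn=21 Greywater=16 Hollowpine=6 Ironridge=23 Juniper=14 → close Elkhorn (overflow 15)
  21÷6 = 3 each, +1 to first 3
Round 2: Briarlake=27 Dunmere=10 Greywater=20 Hollowpine=9 Ironridge=26 Juniper=17 → close Briarlake (overflow 18)
  27÷5 = 5 each, +1 to first 2
Round 3: Dunmere=16 Greywater=26 Hollowpine=14 Ironridge=31 Juniper=22 → close Ironridge (overflow 17)
  31÷4 = 7 each, +1 to first 3
Round 4: Dunmere=24 Greywater=34 Hollowpine=22 Juniper=29 → close Greywater (overflow 23)
  34÷3 = 11 each, +1 to first 1
Round 5: Dunmere=36 Hollowpine=33 Juniper=40 → close Juniper (overflow 30)
  40÷2 = 20 each, +1 to first 0
Round 6: Dunmere=56 Hollowpine=53 → close Dunmere (overflow 45)
  56÷1 = 56 each, +1 to first 0

Closure order: Elkhorn, Briarlake, Ironridge, Greywater, Juniper, Dunmere
Last habitat: Hollowpine with 109 animals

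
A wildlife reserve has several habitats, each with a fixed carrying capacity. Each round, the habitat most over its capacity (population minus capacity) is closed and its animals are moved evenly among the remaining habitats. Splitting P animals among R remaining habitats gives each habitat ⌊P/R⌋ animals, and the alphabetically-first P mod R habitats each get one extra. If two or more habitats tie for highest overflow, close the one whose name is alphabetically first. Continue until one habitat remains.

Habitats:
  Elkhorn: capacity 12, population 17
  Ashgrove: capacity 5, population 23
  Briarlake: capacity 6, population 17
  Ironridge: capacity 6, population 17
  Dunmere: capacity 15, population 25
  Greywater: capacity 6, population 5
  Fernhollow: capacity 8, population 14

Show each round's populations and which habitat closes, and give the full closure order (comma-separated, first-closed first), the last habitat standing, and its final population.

Round 1: Ashgrove=23 Briarlake=17 Dunmere=25 Elkhorn=17 Fernhollow=14 Greywater=5 Ironridge=17 → close Ashgrove (overflow 18)
  23÷6 = 3 each, +1 to first 5
Round 2: Briarlake=21 Dunmere=29 Elkhorn=21 Fernhollow=18 Greywater=9 Ironridge=20 → close Briarlake (overflow 15)
  21÷5 = 4 each, +1 to first 1
Round 3: Dunmere=34 Elkhorn=25 Fernhollow=22 Greywater=13 Ironridge=24 → close Dunmere (overflow 19)
  34÷4 = 8 each, +1 to first 2
Round 4: Elkhorn=34 Fernhollow=31 Greywater=21 Ironridge=32 → close Ironridge (overflow 26)
  32÷3 = 10 each, +1 to first 2
Round 5: Elkhorn=45 Fernhollow=42 Greywater=31 → close Fernhollow (overflow 34)
  42÷2 = 21 each, +1 to first 0
Round 6: Elkhorn=66 Greywater=52 → close Elkhorn (overflow 54)
  66÷1 = 66 each, +1 to first 0

Closure order: Ashgrove, Briarlake, Dunmere, Ironridge, Fernhollow, Elkhorn
Last habitat: Greywater with 118 animals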